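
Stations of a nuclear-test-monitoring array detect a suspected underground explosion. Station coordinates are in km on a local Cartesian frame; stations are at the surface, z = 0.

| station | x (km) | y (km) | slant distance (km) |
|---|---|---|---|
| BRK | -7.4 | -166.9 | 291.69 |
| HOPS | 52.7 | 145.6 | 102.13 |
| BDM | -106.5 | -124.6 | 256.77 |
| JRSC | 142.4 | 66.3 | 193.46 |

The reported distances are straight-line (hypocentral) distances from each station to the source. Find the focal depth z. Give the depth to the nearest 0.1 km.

z ≈ 35.5 km

Each station gives a sphere (x−x_i)² + (y−y_i)² + z² = d_i² (stations at z=0).
Subtracting the BRK sphere from HOPS and BDM: z² cancels, leaving linear equations in x and y:
120.2 x + 625.0 y = 70718.80
-198.2 x + 84.6 y = 18109.26
Solving: x ≈ -39.804, y ≈ 120.805 km (keep extra digits for the depth step; rounded: -39.8, 120.8).
Then from the BRK sphere: z² = 291.69² − (x + 7.4)² − (y + 166.9)² with x = -39.804, y = 120.805, so z ≈ 35.481 ≈ 35.5 km.
Check against JRSC (with the unrounded solution): distance 193.46 ≈ 193.46 km. ✓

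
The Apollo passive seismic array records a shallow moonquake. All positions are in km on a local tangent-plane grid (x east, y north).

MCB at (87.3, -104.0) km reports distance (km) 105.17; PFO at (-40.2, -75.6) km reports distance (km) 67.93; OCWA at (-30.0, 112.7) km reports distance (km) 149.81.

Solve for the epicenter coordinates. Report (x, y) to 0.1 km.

11.3 km east, -31.3 km north

Circle about each station: (x − 87.3)² + (y + 104.0)² = 105.17²; (x + 40.2)² + (y + 75.6)² = 67.93²; (x + 30.0)² + (y − 112.7)² = 149.81².
Subtracting pairs of circle equations eliminates x²+y² and gives linear equations (the radical axes):
-255.0 x + 56.8 y = -4659.65
-234.6 x + 433.4 y = -16218.31
Solving the 2×2 system: x ≈ 11.3, y ≈ -31.3 km.
Check against MCB (with the unrounded x, y): √((x − 87.3)²+(y + 104.0)²) = 105.17 ≈ 105.17 km. ✓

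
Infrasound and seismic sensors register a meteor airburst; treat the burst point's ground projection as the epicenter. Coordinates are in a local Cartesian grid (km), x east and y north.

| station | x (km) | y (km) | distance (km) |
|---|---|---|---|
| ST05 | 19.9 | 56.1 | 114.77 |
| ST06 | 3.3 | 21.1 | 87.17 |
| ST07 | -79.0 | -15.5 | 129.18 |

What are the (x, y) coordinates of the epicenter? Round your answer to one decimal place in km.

(43.6, -56.2)

Circle about each station: (x − 19.9)² + (y − 56.1)² = 114.77²; (x − 3.3)² + (y − 21.1)² = 87.17²; (x + 79.0)² + (y + 15.5)² = 129.18².
Subtracting the ST05 equation from the ST06 and ST07 equations removes the quadratic terms:
-33.2 x − 70.0 y = 2486.42
-197.8 x − 143.2 y = -577.29
Solving the 2×2 system: x ≈ 43.6, y ≈ -56.2 km.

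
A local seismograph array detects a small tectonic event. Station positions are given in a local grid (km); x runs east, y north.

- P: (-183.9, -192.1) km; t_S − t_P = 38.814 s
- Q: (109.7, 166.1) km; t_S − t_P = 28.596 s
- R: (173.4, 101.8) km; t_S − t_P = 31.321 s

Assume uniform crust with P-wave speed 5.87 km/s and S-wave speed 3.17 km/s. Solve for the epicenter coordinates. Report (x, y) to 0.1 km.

Distance from S−P lag: d = Δt · v_P v_S / (v_P − v_S) = Δt · (5.87·3.17)/(5.87−3.17) ≈ 6.8918·Δt.
So d_P = 267.50, d_Q = 197.08, d_R = 215.86 km.
Circle about each station: (x + 183.9)² + (y + 192.1)² = 267.50²; (x − 109.7)² + (y − 166.1)² = 197.08²; (x − 173.4)² + (y − 101.8)² = 215.86².
Subtracting pairs of circle equations eliminates x²+y² and gives linear equations (the radical axes):
587.2 x + 716.4 y = 1617.40
714.6 x + 587.8 y = -5330.11
Solving the 2×2 system: x ≈ -28.6, y ≈ 25.7 km.

-28.6 km east, 25.7 km north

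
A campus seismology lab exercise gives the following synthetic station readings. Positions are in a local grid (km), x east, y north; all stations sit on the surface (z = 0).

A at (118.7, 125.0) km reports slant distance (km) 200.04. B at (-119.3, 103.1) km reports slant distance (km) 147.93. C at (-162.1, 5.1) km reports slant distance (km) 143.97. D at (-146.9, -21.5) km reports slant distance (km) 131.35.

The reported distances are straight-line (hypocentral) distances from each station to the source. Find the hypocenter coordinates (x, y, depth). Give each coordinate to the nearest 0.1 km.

Each station gives a sphere (x−x_i)² + (y−y_i)² + z² = d_i² (stations at z=0).
Subtracting the A sphere from B and C: z² cancels, leaving linear equations in x and y:
-476.0 x − 43.8 y = 13280.13
-561.6 x − 239.8 y = 15876.37
Solving: x ≈ -27.798, y ≈ -1.106 km (keep extra digits for the depth step; rounded: -27.8, -1.1).
Then from the A sphere: z² = 200.04² − (x − 118.7)² − (y − 125.0)² with x = -27.798, y = -1.106, so z ≈ 51.494 ≈ 51.5 km.
Check against D (with the unrounded solution): distance 131.35 ≈ 131.35 km. ✓

x ≈ -27.8 km, y ≈ -1.1 km, depth ≈ 51.5 km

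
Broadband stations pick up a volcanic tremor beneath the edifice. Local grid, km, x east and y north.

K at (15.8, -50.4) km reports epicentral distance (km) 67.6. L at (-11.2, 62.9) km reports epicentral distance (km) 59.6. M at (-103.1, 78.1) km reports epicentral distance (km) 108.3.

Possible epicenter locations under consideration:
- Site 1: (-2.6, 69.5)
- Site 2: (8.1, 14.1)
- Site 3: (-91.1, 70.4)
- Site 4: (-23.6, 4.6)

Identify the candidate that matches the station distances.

For each candidate, compare |candidate − station| to the reported distance:
Site 1: residuals K 53.7, L 48.8, M 7.4 → max 53.7 km
Site 2: residuals K 2.6, L 7.1, M 20.0 → max 20.0 km
Site 3: residuals K 93.7, L 20.7, M 94.0 → max 94.0 km
Site 4: residuals K 0.1, L 0.0, M 0.0 → max 0.1 km
Only Site 4 has all residuals ≈ 0.

Site 4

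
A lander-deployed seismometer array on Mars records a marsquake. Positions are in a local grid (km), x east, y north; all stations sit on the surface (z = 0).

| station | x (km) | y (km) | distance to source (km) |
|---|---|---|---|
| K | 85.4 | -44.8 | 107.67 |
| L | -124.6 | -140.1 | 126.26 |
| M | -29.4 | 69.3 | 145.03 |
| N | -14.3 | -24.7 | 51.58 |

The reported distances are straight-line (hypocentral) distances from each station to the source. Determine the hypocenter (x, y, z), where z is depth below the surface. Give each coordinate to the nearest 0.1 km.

Each station gives a sphere (x−x_i)² + (y−y_i)² + z² = d_i² (stations at z=0).
Subtracting the K sphere from L and M: z² cancels, leaving linear equations in x and y:
-420.0 x − 190.6 y = 21504.21
-229.6 x + 228.2 y = -13074.22
Solving: x ≈ -17.301, y ≈ -74.700 km (keep extra digits for the depth step; rounded: -17.3, -74.7).
Then from the K sphere: z² = 107.67² − (x − 85.4)² − (y + 44.8)² with x = -17.301, y = -74.700, so z ≈ 12.301 ≈ 12.3 km.

x ≈ -17.3 km, y ≈ -74.7 km, depth ≈ 12.3 km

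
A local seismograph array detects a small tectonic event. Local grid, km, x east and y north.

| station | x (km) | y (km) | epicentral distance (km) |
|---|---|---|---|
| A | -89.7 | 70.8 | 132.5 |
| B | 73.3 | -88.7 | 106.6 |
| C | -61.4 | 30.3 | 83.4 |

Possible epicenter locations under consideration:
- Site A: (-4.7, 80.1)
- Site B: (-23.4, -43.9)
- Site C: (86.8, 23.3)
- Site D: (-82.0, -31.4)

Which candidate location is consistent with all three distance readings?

For each candidate, compare |candidate − station| to the reported distance:
Site A: residuals A 47.0, B 79.4, C 7.9 → max 79.4 km
Site B: residuals A 0.0, B 0.0, C 0.0 → max 0.0 km
Site C: residuals A 50.3, B 6.2, C 65.0 → max 65.0 km
Site D: residuals A 30.0, B 58.9, C 18.4 → max 58.9 km
Only Site B has all residuals ≈ 0.

Site B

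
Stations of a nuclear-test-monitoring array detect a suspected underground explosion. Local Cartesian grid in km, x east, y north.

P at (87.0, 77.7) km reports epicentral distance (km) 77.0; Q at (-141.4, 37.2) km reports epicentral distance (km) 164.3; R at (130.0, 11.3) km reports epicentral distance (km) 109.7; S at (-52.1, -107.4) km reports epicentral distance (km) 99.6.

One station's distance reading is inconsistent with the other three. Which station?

S

Solve using three stations at a time. Using P, Q, R (subtract circle equations pairwise → linear system) gives (x, y) ≈ (22.9, 35.0).
Distances from that point to each station vs reported:
  P: calculated 77.0 vs reported 77.0 → residual 0.0 km
  Q: calculated 164.3 vs reported 164.3 → residual 0.0 km
  R: calculated 109.7 vs reported 109.7 → residual 0.0 km
  S: calculated 161.0 vs reported 99.6 → residual 61.4 km
P, Q, R are mutually consistent (residuals ≈ 0); S is off by 61.4 km.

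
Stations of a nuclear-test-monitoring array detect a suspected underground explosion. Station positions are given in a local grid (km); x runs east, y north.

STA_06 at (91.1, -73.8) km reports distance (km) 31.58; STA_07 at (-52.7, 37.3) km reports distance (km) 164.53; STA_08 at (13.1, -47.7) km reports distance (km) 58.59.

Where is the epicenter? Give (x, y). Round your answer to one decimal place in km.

60.6 km east, -82.0 km north

Circle about each station: (x − 91.1)² + (y + 73.8)² = 31.58²; (x + 52.7)² + (y − 37.3)² = 164.53²; (x − 13.1)² + (y + 47.7)² = 58.59².
Subtracting pairs of circle equations eliminates x²+y² and gives linear equations (the radical axes):
-287.6 x + 222.2 y = -35649.89
-156.0 x + 52.2 y = -13734.24
Solving the 2×2 system: x ≈ 60.6, y ≈ -82.0 km.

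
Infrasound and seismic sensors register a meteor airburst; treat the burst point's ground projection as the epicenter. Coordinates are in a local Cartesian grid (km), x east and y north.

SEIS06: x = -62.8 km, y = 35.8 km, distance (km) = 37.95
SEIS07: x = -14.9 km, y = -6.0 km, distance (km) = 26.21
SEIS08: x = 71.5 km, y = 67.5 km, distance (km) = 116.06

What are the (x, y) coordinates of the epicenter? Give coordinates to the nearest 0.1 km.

x ≈ -31.6 km, y ≈ 14.2 km

Circle about each station: (x + 62.8)² + (y − 35.8)² = 37.95²; (x + 14.9)² + (y + 6.0)² = 26.21²; (x − 71.5)² + (y − 67.5)² = 116.06².
Subtracting pairs of circle equations eliminates x²+y² and gives linear equations (the radical axes):
95.8 x − 83.6 y = -4214.23
268.6 x + 63.4 y = -7586.70
Solving the 2×2 system: x ≈ -31.6, y ≈ 14.2 km.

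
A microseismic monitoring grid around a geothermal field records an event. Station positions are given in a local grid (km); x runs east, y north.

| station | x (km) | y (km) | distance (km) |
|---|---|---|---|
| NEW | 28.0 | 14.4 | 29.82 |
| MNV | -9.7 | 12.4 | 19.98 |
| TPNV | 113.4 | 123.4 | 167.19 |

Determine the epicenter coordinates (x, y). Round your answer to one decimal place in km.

Circle about each station: (x − 28.0)² + (y − 14.4)² = 29.82²; (x + 9.7)² + (y − 12.4)² = 19.98²; (x − 113.4)² + (y − 123.4)² = 167.19².
Subtracting the NEW equation from the MNV and TPNV equations removes the quadratic terms:
-75.4 x − 4.0 y = -253.48
170.8 x + 218.0 y = 32.50
Solving the 2×2 system: x ≈ 3.5, y ≈ -2.6 km.

(3.5, -2.6)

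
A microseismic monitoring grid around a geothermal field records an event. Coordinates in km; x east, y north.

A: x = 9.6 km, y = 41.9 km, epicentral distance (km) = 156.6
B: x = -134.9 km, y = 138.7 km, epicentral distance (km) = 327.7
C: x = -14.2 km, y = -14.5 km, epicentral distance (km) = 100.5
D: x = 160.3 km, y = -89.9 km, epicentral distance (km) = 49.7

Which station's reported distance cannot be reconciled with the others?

C

Solve using three stations at a time. Using A, B, D (subtract circle equations pairwise → linear system) gives (x, y) ≈ (112.8, -75.9).
Distances from that point to each station vs reported:
  A: calculated 156.6 vs reported 156.6 → residual 0.0 km
  B: calculated 327.7 vs reported 327.7 → residual 0.0 km
  C: calculated 141.0 vs reported 100.5 → residual 40.5 km
  D: calculated 49.6 vs reported 49.7 → residual 0.1 km
A, B, D are mutually consistent (residuals ≈ 0); C is off by 40.5 km.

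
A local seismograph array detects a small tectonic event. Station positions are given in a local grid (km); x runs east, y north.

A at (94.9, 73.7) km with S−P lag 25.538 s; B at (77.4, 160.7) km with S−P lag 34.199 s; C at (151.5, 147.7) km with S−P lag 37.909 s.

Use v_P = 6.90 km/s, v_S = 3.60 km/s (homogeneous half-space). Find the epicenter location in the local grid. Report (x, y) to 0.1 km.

Distance from S−P lag: d = Δt · v_P v_S / (v_P − v_S) = Δt · (6.90·3.60)/(6.90−3.60) ≈ 7.5273·Δt.
So d_A = 192.23, d_B = 257.43, d_C = 285.35 km.
Circle about each station: (x − 94.9)² + (y − 73.7)² = 192.23²; (x − 77.4)² + (y − 160.7)² = 257.43²; (x − 151.5)² + (y − 147.7)² = 285.35².
Subtracting the A equation from the B and C equations removes the quadratic terms:
-35.0 x + 174.0 y = -11940.28
113.2 x + 148.0 y = -14142.41
Solving the 2×2 system: x ≈ -27.9, y ≈ -74.2 km.
Check against A (with the unrounded x, y): √((x − 94.9)²+(y − 73.7)²) = 192.25 ≈ 192.23 km. ✓

x ≈ -27.9 km, y ≈ -74.2 km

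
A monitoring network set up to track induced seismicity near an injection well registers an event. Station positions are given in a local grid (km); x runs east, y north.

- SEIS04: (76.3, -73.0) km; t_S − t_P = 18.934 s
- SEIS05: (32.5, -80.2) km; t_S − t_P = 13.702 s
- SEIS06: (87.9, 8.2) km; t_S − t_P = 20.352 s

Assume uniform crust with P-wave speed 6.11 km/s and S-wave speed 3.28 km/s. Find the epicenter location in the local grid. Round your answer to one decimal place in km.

(-50.9, -30.6)

Distance from S−P lag: d = Δt · v_P v_S / (v_P − v_S) = Δt · (6.11·3.28)/(6.11−3.28) ≈ 7.0816·Δt.
So d_SEIS04 = 134.08, d_SEIS05 = 97.03, d_SEIS06 = 144.12 km.
Circle about each station: (x − 76.3)² + (y + 73.0)² = 134.08²; (x − 32.5)² + (y + 80.2)² = 97.03²; (x − 87.9)² + (y − 8.2)² = 144.12².
Subtracting pairs of circle equations eliminates x²+y² and gives linear equations (the radical axes):
-87.6 x − 14.4 y = 4900.23
23.2 x + 162.4 y = -6150.17
Solving the 2×2 system: x ≈ -50.9, y ≈ -30.6 km.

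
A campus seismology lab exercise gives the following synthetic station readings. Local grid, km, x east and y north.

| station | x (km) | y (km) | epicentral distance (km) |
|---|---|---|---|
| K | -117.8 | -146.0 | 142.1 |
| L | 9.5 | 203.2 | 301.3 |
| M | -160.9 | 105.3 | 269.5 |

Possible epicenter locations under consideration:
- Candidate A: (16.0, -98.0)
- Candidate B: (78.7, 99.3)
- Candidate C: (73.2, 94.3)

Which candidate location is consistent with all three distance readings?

For each candidate, compare |candidate − station| to the reported distance:
Candidate A: residuals K 0.0, L 0.0, M 0.0 → max 0.0 km
Candidate B: residuals K 172.2, L 176.5, M 29.8 → max 176.5 km
Candidate C: residuals K 164.9, L 175.1, M 35.1 → max 175.1 km
Only Candidate A has all residuals ≈ 0.

Candidate A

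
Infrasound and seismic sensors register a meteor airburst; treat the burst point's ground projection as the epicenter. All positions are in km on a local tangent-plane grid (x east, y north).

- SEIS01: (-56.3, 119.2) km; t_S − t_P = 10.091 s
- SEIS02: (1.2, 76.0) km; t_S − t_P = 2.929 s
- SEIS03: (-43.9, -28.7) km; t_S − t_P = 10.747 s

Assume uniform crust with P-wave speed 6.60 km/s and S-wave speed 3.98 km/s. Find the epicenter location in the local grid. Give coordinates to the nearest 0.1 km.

Distance from S−P lag: d = Δt · v_P v_S / (v_P − v_S) = Δt · (6.60·3.98)/(6.60−3.98) ≈ 10.0260·Δt.
So d_SEIS01 = 101.17, d_SEIS02 = 29.37, d_SEIS03 = 107.75 km.
Circle about each station: (x + 56.3)² + (y − 119.2)² = 101.17²; (x − 1.2)² + (y − 76.0)² = 29.37²; (x + 43.9)² + (y + 28.7)² = 107.75².
Subtracting pairs of circle equations eliminates x²+y² and gives linear equations (the radical axes):
115.0 x − 86.4 y = -2228.12
24.8 x − 295.8 y = -16002.12
Solving the 2×2 system: x ≈ 22.7, y ≈ 56.0 km.

22.7 km east, 56.0 km north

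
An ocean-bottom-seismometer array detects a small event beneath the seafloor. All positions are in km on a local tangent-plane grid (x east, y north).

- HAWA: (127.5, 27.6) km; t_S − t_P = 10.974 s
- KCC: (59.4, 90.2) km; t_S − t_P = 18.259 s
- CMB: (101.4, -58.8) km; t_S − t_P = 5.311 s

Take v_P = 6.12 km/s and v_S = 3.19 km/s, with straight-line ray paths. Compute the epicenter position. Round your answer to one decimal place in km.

x ≈ 81.7 km, y ≈ -29.4 km

Distance from S−P lag: d = Δt · v_P v_S / (v_P − v_S) = Δt · (6.12·3.19)/(6.12−3.19) ≈ 6.6631·Δt.
So d_HAWA = 73.12, d_KCC = 121.66, d_CMB = 35.39 km.
Circle about each station: (x − 127.5)² + (y − 27.6)² = 73.12²; (x − 59.4)² + (y − 90.2)² = 121.66²; (x − 101.4)² + (y + 58.8)² = 35.39².
Subtracting pairs of circle equations eliminates x²+y² and gives linear equations (the radical axes):
-136.2 x + 125.2 y = -14808.23
-52.2 x − 172.8 y = 815.47
Solving the 2×2 system: x ≈ 81.7, y ≈ -29.4 km.
Check against HAWA (with the unrounded x, y): √((x − 127.5)²+(y − 27.6)²) = 73.12 ≈ 73.12 km. ✓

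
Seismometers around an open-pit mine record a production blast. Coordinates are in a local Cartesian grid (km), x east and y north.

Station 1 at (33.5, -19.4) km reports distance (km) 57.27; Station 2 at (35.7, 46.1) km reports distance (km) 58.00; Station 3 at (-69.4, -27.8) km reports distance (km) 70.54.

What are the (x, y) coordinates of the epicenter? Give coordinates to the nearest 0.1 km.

Circle about each station: (x − 33.5)² + (y + 19.4)² = 57.27²; (x − 35.7)² + (y − 46.1)² = 58.00²; (x + 69.4)² + (y + 27.8)² = 70.54².
Subtracting pairs of circle equations eliminates x²+y² and gives linear equations (the radical axes):
4.4 x + 131.0 y = 1816.94
-205.8 x − 16.8 y = 2394.55
Solving the 2×2 system: x ≈ -12.8, y ≈ 14.3 km.
Check against Station 1 (with the unrounded x, y): √((x − 33.5)²+(y + 19.4)²) = 57.27 ≈ 57.27 km. ✓

(-12.8, 14.3)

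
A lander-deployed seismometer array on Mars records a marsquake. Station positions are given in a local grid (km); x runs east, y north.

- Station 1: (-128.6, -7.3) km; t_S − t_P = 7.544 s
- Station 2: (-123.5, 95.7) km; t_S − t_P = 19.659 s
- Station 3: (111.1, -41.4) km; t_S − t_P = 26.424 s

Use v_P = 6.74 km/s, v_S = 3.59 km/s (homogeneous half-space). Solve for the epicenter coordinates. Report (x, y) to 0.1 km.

Distance from S−P lag: d = Δt · v_P v_S / (v_P − v_S) = Δt · (6.74·3.59)/(6.74−3.59) ≈ 7.6815·Δt.
So d_Station 1 = 57.95, d_Station 2 = 151.01, d_Station 3 = 202.97 km.
Circle about each station: (x + 128.6)² + (y + 7.3)² = 57.95²; (x + 123.5)² + (y − 95.7)² = 151.01²; (x − 111.1)² + (y + 41.4)² = 202.97².
Subtracting the Station 1 equation from the Station 2 and Station 3 equations removes the quadratic terms:
10.2 x + 206.0 y = -11626.33
479.4 x − 68.2 y = -40372.70
Solving the 2×2 system: x ≈ -91.6, y ≈ -51.9 km.

-91.6 km east, -51.9 km north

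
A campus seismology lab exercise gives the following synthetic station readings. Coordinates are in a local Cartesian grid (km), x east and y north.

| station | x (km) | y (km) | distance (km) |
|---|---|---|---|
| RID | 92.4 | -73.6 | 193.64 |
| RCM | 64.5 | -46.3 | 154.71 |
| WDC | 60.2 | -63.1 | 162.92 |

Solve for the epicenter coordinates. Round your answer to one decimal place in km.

(-54.3, 52.8)

Circle about each station: (x − 92.4)² + (y + 73.6)² = 193.64²; (x − 64.5)² + (y + 46.3)² = 154.71²; (x − 60.2)² + (y + 63.1)² = 162.92².
Subtracting the RID equation from the RCM and WDC equations removes the quadratic terms:
-55.8 x + 54.6 y = 5910.49
-64.4 x + 21.0 y = 4604.45
Solving the 2×2 system: x ≈ -54.3, y ≈ 52.8 km.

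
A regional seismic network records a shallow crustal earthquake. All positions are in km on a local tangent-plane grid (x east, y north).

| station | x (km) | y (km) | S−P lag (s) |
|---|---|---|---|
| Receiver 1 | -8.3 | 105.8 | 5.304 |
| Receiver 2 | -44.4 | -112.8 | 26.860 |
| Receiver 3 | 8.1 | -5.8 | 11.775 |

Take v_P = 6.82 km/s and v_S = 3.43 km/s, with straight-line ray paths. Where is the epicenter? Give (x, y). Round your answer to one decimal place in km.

Distance from S−P lag: d = Δt · v_P v_S / (v_P − v_S) = Δt · (6.82·3.43)/(6.82−3.43) ≈ 6.9005·Δt.
So d_Receiver 1 = 36.60, d_Receiver 2 = 185.35, d_Receiver 3 = 81.25 km.
Circle about each station: (x + 8.3)² + (y − 105.8)² = 36.60²; (x + 44.4)² + (y + 112.8)² = 185.35²; (x − 8.1)² + (y + 5.8)² = 81.25².
Subtracting the Receiver 1 equation from the Receiver 2 and Receiver 3 equations removes the quadratic terms:
-72.2 x − 437.2 y = -29582.39
32.8 x − 223.2 y = -16425.28
Solving the 2×2 system: x ≈ -19.0, y ≈ 70.8 km.

-19.0 km east, 70.8 km north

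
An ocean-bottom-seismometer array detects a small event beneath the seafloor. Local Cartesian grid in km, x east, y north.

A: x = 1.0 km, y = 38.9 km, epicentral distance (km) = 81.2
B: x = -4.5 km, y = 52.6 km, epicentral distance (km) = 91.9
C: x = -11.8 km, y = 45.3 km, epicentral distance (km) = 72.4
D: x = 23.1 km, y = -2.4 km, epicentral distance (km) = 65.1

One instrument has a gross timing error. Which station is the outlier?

Solve using three stations at a time. Using A, B, D (subtract circle equations pairwise → linear system) gives (x, y) ≈ (-33.2, -34.5).
Distances from that point to each station vs reported:
  A: calculated 80.9 vs reported 81.2 → residual 0.3 km
  B: calculated 91.6 vs reported 91.9 → residual 0.3 km
  C: calculated 82.6 vs reported 72.4 → residual 10.2 km
  D: calculated 64.7 vs reported 65.1 → residual 0.4 km
A, B, D are mutually consistent (residuals ≈ 0); C is off by 10.2 km.

C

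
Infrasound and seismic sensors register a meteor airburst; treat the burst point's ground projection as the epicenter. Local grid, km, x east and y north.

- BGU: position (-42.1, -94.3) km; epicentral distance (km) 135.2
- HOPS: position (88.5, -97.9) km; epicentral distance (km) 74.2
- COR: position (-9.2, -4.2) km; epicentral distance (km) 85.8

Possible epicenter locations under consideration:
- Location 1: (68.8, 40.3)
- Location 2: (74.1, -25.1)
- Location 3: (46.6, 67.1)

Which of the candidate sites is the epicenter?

Location 2

For each candidate, compare |candidate − station| to the reported distance:
Location 1: residuals BGU 39.2, HOPS 65.4, COR 4.0 → max 65.4 km
Location 2: residuals BGU 0.0, HOPS 0.0, COR 0.1 → max 0.1 km
Location 3: residuals BGU 49.0, HOPS 96.0, COR 4.7 → max 96.0 km
Only Location 2 has all residuals ≈ 0.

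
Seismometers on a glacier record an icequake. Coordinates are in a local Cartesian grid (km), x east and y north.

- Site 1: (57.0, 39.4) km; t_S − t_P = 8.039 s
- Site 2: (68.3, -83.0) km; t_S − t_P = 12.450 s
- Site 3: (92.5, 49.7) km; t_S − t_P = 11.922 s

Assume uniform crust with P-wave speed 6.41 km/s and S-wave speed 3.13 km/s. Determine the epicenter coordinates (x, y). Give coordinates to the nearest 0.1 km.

x ≈ 49.5 km, y ≈ -9.2 km

Distance from S−P lag: d = Δt · v_P v_S / (v_P − v_S) = Δt · (6.41·3.13)/(6.41−3.13) ≈ 6.1169·Δt.
So d_Site 1 = 49.17, d_Site 2 = 76.15, d_Site 3 = 72.93 km.
Circle about each station: (x − 57.0)² + (y − 39.4)² = 49.17²; (x − 68.3)² + (y + 83.0)² = 76.15²; (x − 92.5)² + (y − 49.7)² = 72.93².
Subtracting the Site 1 equation from the Site 2 and Site 3 equations removes the quadratic terms:
22.6 x − 244.8 y = 3371.40
71.0 x + 20.6 y = 3323.88
Solving the 2×2 system: x ≈ 49.5, y ≈ -9.2 km.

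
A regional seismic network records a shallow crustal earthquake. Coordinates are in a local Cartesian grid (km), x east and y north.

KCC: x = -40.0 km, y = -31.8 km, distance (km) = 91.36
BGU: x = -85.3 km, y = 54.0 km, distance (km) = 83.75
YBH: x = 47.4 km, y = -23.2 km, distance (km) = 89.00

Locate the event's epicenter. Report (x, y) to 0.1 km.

(-1.6, 51.1)

Circle about each station: (x + 40.0)² + (y + 31.8)² = 91.36²; (x + 85.3)² + (y − 54.0)² = 83.75²; (x − 47.4)² + (y + 23.2)² = 89.00².
Subtracting the KCC equation from the BGU and YBH equations removes the quadratic terms:
-90.6 x + 171.6 y = 8913.44
174.8 x + 17.2 y = 599.41
Solving the 2×2 system: x ≈ -1.6, y ≈ 51.1 km.
Check against KCC (with the unrounded x, y): √((x + 40.0)²+(y + 31.8)²) = 91.36 ≈ 91.36 km. ✓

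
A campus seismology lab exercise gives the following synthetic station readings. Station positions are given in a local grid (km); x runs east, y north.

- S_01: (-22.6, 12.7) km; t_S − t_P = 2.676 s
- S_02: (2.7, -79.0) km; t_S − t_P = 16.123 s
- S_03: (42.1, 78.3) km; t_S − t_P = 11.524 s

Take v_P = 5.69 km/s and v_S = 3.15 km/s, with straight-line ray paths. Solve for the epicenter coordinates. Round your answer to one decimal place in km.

(-24.4, 31.5)

Distance from S−P lag: d = Δt · v_P v_S / (v_P − v_S) = Δt · (5.69·3.15)/(5.69−3.15) ≈ 7.0565·Δt.
So d_S_01 = 18.88, d_S_02 = 113.77, d_S_03 = 81.32 km.
Circle about each station: (x + 22.6)² + (y − 12.7)² = 18.88²; (x − 2.7)² + (y + 79.0)² = 113.77²; (x − 42.1)² + (y − 78.3)² = 81.32².
Subtracting the S_01 equation from the S_02 and S_03 equations removes the quadratic terms:
50.6 x − 183.4 y = -7010.92
129.4 x + 131.2 y = 974.76
Solving the 2×2 system: x ≈ -24.4, y ≈ 31.5 km.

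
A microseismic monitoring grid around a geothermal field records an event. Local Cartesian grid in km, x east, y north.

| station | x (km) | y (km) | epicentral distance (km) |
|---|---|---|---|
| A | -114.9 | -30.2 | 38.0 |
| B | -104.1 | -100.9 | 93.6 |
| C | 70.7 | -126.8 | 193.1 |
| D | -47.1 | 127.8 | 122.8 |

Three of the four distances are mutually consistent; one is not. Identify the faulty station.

Solve using three stations at a time. Using A, B, C (subtract circle equations pairwise → linear system) gives (x, y) ≈ (-82.9, -9.7).
Distances from that point to each station vs reported:
  A: calculated 38.0 vs reported 38.0 → residual 0.0 km
  B: calculated 93.6 vs reported 93.6 → residual 0.0 km
  C: calculated 193.1 vs reported 193.1 → residual 0.0 km
  D: calculated 142.1 vs reported 122.8 → residual 19.3 km
A, B, C are mutually consistent (residuals ≈ 0); D is off by 19.3 km.

D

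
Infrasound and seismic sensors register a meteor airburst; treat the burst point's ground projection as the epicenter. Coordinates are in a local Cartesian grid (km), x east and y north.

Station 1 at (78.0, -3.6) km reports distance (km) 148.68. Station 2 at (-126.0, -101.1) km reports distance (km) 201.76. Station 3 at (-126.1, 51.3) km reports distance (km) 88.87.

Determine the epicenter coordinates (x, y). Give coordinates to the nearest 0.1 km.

Circle about each station: (x − 78.0)² + (y + 3.6)² = 148.68²; (x + 126.0)² + (y + 101.1)² = 201.76²; (x + 126.1)² + (y − 51.3)² = 88.87².
Subtracting pairs of circle equations eliminates x²+y² and gives linear equations (the radical axes):
-408.0 x − 195.0 y = 1398.89
-408.2 x + 109.8 y = 26643.81
Solving the 2×2 system: x ≈ -43.0, y ≈ 82.8 km.

(-43.0, 82.8)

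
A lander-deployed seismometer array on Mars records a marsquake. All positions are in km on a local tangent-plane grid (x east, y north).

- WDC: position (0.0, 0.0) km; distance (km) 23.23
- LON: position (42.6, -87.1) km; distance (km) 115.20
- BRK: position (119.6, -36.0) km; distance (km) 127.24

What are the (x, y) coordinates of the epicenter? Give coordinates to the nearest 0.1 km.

Circle about each station: x² + y² = 23.23²; (x − 42.6)² + (y + 87.1)² = 115.20²; (x − 119.6)² + (y + 36.0)² = 127.24².
Subtracting the WDC equation from the LON and BRK equations removes the quadratic terms:
85.2 x − 174.2 y = -3330.24
239.2 x − 72.0 y = -50.22
Solving the 2×2 system: x ≈ 6.5, y ≈ 22.3 km.

x ≈ 6.5 km, y ≈ 22.3 km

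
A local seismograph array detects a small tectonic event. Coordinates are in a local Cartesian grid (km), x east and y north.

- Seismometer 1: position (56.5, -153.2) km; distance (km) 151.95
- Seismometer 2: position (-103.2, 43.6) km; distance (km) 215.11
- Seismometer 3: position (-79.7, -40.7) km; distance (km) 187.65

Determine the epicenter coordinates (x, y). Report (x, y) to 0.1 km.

Circle about each station: (x − 56.5)² + (y + 153.2)² = 151.95²; (x + 103.2)² + (y − 43.6)² = 215.11²; (x + 79.7)² + (y + 40.7)² = 187.65².
Subtracting pairs of circle equations eliminates x²+y² and gives linear equations (the radical axes):
-319.4 x + 393.6 y = -37294.80
-272.4 x + 225.0 y = -30777.63
Solving the 2×2 system: x ≈ 105.3, y ≈ -9.3 km.
Check against Seismometer 1 (with the unrounded x, y): √((x − 56.5)²+(y + 153.2)²) = 151.95 ≈ 151.95 km. ✓

(105.3, -9.3)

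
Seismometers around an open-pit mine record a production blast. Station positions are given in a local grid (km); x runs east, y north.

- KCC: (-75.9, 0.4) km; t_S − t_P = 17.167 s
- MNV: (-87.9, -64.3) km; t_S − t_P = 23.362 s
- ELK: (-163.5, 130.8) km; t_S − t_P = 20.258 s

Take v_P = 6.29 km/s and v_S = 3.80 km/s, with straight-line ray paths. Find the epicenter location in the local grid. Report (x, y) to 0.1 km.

x ≈ 30.9 km, y ≈ 125.9 km

Distance from S−P lag: d = Δt · v_P v_S / (v_P − v_S) = Δt · (6.29·3.80)/(6.29−3.80) ≈ 9.5992·Δt.
So d_KCC = 164.79, d_MNV = 224.26, d_ELK = 194.46 km.
Circle about each station: (x + 75.9)² + (y − 0.4)² = 164.79²; (x + 87.9)² + (y + 64.3)² = 224.26²; (x + 163.5)² + (y − 130.8)² = 194.46².
Subtracting the KCC equation from the MNV and ELK equations removes the quadratic terms:
-24.0 x − 129.4 y = -17036.87
-175.2 x + 260.8 y = 27420.97
Solving the 2×2 system: x ≈ 30.9, y ≈ 125.9 km.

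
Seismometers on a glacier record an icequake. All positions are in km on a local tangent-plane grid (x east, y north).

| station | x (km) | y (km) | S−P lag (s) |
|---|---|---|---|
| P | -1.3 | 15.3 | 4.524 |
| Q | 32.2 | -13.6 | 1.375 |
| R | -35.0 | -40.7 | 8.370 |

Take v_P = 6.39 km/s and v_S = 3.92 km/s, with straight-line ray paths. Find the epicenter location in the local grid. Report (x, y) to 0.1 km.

Distance from S−P lag: d = Δt · v_P v_S / (v_P − v_S) = Δt · (6.39·3.92)/(6.39−3.92) ≈ 10.1412·Δt.
So d_P = 45.88, d_Q = 13.94, d_R = 84.88 km.
Circle about each station: (x + 1.3)² + (y − 15.3)² = 45.88²; (x − 32.2)² + (y + 13.6)² = 13.94²; (x + 35.0)² + (y + 40.7)² = 84.88².
Subtracting pairs of circle equations eliminates x²+y² and gives linear equations (the radical axes):
67.0 x − 57.8 y = 2896.67
-67.4 x − 112.0 y = -2453.93
Solving the 2×2 system: x ≈ 40.9, y ≈ -2.7 km.
Check against P (with the unrounded x, y): √((x + 1.3)²+(y − 15.3)²) = 45.88 ≈ 45.88 km. ✓

40.9 km east, -2.7 km north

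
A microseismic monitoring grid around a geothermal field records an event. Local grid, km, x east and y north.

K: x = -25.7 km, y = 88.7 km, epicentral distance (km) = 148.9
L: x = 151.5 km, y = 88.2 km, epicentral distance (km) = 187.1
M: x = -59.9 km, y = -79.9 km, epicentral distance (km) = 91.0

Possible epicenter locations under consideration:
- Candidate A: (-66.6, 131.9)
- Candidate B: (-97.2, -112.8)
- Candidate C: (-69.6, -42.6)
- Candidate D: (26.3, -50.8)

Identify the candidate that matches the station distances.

For each candidate, compare |candidate − station| to the reported distance:
Candidate A: residuals K 89.4, L 35.3, M 120.9 → max 120.9 km
Candidate B: residuals K 64.9, L 132.7, M 41.3 → max 132.7 km
Candidate C: residuals K 10.5, L 69.8, M 52.5 → max 69.8 km
Candidate D: residuals K 0.0, L 0.0, M 0.0 → max 0.0 km
Only Candidate D has all residuals ≈ 0.

Candidate D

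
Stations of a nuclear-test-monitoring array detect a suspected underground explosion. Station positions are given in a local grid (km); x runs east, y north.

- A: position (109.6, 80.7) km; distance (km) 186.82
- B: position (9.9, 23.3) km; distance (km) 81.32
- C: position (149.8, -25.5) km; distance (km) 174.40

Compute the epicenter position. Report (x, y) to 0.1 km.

(-22.7, -51.2)

Circle about each station: (x − 109.6)² + (y − 80.7)² = 186.82²; (x − 9.9)² + (y − 23.3)² = 81.32²; (x − 149.8)² + (y + 25.5)² = 174.40².
Subtracting the A equation from the B and C equations removes the quadratic terms:
-199.4 x − 114.8 y = 10405.02
80.4 x − 212.4 y = 9051.99
Solving the 2×2 system: x ≈ -22.7, y ≈ -51.2 km.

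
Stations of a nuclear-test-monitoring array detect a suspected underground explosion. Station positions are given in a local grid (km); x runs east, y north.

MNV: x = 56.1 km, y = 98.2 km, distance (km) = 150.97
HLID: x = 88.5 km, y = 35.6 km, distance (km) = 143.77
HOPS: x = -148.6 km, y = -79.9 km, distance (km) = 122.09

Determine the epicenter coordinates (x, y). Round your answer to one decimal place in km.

x ≈ -47.2 km, y ≈ -11.9 km

Circle about each station: (x − 56.1)² + (y − 98.2)² = 150.97²; (x − 88.5)² + (y − 35.6)² = 143.77²; (x + 148.6)² + (y + 79.9)² = 122.09².
Subtracting the MNV equation from the HLID and HOPS equations removes the quadratic terms:
64.8 x − 125.2 y = -1568.71
-409.4 x − 356.2 y = 23561.49
Solving the 2×2 system: x ≈ -47.2, y ≈ -11.9 km.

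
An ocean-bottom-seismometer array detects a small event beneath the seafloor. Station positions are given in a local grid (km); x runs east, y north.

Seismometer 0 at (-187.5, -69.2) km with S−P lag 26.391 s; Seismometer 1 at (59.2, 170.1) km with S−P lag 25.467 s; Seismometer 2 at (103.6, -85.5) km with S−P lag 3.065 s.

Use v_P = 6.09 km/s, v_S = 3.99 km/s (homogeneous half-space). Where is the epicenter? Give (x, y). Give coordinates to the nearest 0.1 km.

Distance from S−P lag: d = Δt · v_P v_S / (v_P − v_S) = Δt · (6.09·3.99)/(6.09−3.99) ≈ 11.5710·Δt.
So d_Seismometer 0 = 305.37, d_Seismometer 1 = 294.68, d_Seismometer 2 = 35.47 km.
Circle about each station: (x + 187.5)² + (y + 69.2)² = 305.37²; (x − 59.2)² + (y − 170.1)² = 294.68²; (x − 103.6)² + (y + 85.5)² = 35.47².
Subtracting the Seismometer 0 equation from the Seismometer 1 and Seismometer 2 equations removes the quadratic terms:
493.4 x + 478.6 y = -1091.71
582.2 x − 32.6 y = 70091.04
Solving the 2×2 system: x ≈ 113.7, y ≈ -119.5 km.

113.7 km east, -119.5 km north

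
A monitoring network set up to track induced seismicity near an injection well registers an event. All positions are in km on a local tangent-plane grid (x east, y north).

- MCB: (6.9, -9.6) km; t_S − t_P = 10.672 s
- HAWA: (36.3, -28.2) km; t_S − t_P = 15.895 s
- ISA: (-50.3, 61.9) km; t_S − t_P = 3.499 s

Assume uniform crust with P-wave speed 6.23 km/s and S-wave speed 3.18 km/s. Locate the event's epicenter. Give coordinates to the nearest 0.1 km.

Distance from S−P lag: d = Δt · v_P v_S / (v_P − v_S) = Δt · (6.23·3.18)/(6.23−3.18) ≈ 6.4955·Δt.
So d_MCB = 69.32, d_HAWA = 103.25, d_ISA = 22.73 km.
Circle about each station: (x − 6.9)² + (y + 9.6)² = 69.32²; (x − 36.3)² + (y + 28.2)² = 103.25²; (x + 50.3)² + (y − 61.9)² = 22.73².
Subtracting the MCB equation from the HAWA and ISA equations removes the quadratic terms:
58.8 x − 37.2 y = -3882.14
-114.4 x + 143.0 y = 10510.54
Solving the 2×2 system: x ≈ -39.5, y ≈ 41.9 km.

-39.5 km east, 41.9 km north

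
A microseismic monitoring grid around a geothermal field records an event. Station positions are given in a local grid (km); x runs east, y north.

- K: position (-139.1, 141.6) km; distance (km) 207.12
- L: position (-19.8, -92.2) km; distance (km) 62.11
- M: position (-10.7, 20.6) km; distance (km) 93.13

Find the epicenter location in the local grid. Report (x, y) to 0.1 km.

x ≈ -67.9 km, y ≈ -52.9 km

Circle about each station: (x + 139.1)² + (y − 141.6)² = 207.12²; (x + 19.8)² + (y + 92.2)² = 62.11²; (x + 10.7)² + (y − 20.6)² = 93.13².
Subtracting pairs of circle equations eliminates x²+y² and gives linear equations (the radical axes):
238.6 x − 467.6 y = 8534.55
256.8 x − 242.0 y = -4635.02
Solving the 2×2 system: x ≈ -67.9, y ≈ -52.9 km.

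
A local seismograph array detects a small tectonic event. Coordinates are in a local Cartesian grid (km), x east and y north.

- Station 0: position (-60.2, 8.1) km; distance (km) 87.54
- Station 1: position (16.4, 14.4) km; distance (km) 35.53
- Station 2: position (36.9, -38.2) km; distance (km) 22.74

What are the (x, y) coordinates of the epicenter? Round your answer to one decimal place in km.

Circle about each station: (x + 60.2)² + (y − 8.1)² = 87.54²; (x − 16.4)² + (y − 14.4)² = 35.53²; (x − 36.9)² + (y + 38.2)² = 22.74².
Subtracting the Station 0 equation from the Station 1 and Station 2 equations removes the quadratic terms:
153.2 x + 12.6 y = 3187.54
194.2 x − 92.6 y = 6277.34
Solving the 2×2 system: x ≈ 22.5, y ≈ -20.6 km.

(22.5, -20.6)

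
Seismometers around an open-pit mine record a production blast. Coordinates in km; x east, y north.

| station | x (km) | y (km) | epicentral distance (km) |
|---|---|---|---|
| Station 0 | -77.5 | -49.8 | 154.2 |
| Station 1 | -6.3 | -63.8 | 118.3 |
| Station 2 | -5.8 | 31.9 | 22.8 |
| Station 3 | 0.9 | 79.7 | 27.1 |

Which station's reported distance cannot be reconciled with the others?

Station 0

Solve using three stations at a time. Using Station 1, Station 2, Station 3 (subtract circle equations pairwise → linear system) gives (x, y) ≈ (-9.0, 54.5).
Distances from that point to each station vs reported:
  Station 0: calculated 124.8 vs reported 154.2 → residual 29.4 km
  Station 1: calculated 118.3 vs reported 118.3 → residual 0.0 km
  Station 2: calculated 22.8 vs reported 22.8 → residual 0.0 km
  Station 3: calculated 27.1 vs reported 27.1 → residual 0.0 km
Station 1, Station 2, Station 3 are mutually consistent (residuals ≈ 0); Station 0 is off by 29.4 km.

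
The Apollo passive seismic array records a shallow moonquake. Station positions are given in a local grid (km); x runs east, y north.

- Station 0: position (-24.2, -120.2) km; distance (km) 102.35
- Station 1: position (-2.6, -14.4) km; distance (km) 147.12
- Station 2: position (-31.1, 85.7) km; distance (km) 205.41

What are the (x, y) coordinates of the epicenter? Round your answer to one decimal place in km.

Circle about each station: (x + 24.2)² + (y + 120.2)² = 102.35²; (x + 2.6)² + (y + 14.4)² = 147.12²; (x + 31.1)² + (y − 85.7)² = 205.41².
Subtracting pairs of circle equations eliminates x²+y² and gives linear equations (the radical axes):
43.2 x + 211.6 y = -25988.33
-13.8 x + 411.8 y = -38439.73
Solving the 2×2 system: x ≈ -124.0, y ≈ -97.5 km.
Check against Station 0 (with the unrounded x, y): √((x + 24.2)²+(y + 120.2)²) = 102.35 ≈ 102.35 km. ✓

-124.0 km east, -97.5 km north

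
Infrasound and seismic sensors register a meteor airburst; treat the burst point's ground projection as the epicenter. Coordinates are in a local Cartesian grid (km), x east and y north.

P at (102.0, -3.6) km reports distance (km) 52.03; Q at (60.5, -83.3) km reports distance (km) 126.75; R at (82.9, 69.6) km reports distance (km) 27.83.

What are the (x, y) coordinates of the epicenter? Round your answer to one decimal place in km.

Circle about each station: (x − 102.0)² + (y + 3.6)² = 52.03²; (x − 60.5)² + (y + 83.3)² = 126.75²; (x − 82.9)² + (y − 69.6)² = 27.83².
Subtracting the P equation from the Q and R equations removes the quadratic terms:
-83.0 x − 159.4 y = -13176.26
-38.2 x + 146.4 y = 3232.22
Solving the 2×2 system: x ≈ 77.5, y ≈ 42.3 km.

x ≈ 77.5 km, y ≈ 42.3 km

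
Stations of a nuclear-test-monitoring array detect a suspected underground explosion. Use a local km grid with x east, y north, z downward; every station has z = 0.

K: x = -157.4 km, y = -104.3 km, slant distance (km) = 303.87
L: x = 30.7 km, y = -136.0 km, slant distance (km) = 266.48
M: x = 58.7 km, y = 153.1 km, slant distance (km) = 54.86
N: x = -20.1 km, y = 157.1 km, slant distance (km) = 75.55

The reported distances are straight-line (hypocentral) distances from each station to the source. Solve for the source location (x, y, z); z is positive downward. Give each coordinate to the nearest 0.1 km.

(35.0, 127.1, 42.1)

Each station gives a sphere (x−x_i)² + (y−y_i)² + z² = d_i² (stations at z=0).
Subtracting the K sphere from L and M: z² cancels, leaving linear equations in x and y:
376.2 x − 63.4 y = 5110.63
432.2 x + 514.8 y = 80559.41
Solving: x ≈ 35.004, y ≈ 127.099 km (keep extra digits for the depth step; rounded: 35.0, 127.1).
Then from the K sphere: z² = 303.87² − (x + 157.4)² − (y + 104.3)² with x = 35.004, y = 127.099, so z ≈ 42.097 ≈ 42.1 km.
Check against N (with the unrounded solution): distance 75.56 ≈ 75.55 km. ✓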